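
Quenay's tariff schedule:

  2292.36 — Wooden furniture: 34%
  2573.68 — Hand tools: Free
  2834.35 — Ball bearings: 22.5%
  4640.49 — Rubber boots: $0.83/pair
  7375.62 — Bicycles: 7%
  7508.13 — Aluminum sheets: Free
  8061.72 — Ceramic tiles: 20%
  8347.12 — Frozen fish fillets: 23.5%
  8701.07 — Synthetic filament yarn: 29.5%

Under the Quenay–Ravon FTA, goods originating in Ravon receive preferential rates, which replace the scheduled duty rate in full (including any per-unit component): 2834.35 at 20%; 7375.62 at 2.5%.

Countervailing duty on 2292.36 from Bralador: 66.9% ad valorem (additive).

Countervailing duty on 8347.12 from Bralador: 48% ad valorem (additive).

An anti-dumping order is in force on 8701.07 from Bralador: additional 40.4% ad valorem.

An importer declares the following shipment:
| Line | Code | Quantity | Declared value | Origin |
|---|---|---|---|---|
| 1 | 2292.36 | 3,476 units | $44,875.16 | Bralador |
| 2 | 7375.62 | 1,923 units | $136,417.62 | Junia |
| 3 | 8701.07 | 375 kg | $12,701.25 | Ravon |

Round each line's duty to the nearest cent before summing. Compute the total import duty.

$58,575.14

Line 1 (2292.36, Bralador, 3,476 units, $44,875.16):
Base rate for 2292.36 is 34%.
Additional duty on 2292.36 from Bralador: +66.9%. Applied ad valorem rate: 34% + 66.9% = 100.9%.
Duty = $44,875.16 × 100.9% = $45,279.04.
Line 2 (7375.62, Junia, 1,923 units, $136,417.62):
Base rate for 7375.62 is 7%.
7375.62 has an FTA preferential rate, but origin Junia is not Ravon; base rate stands.
Duty = $136,417.62 × 7% = $9,549.23.
Line 3 (8701.07, Ravon, 375 kg, $12,701.25):
Base rate for 8701.07 is 29.5%.
Origin Ravon is the FTA partner but 8701.07 is not on the preference list; base rate stands.
The additional-duty order on 8701.07 targets Bralador, not Ravon; it does not apply.
Duty = $12,701.25 × 29.5% = $3,746.87.
Total = $45,279.04 + $9,549.23 + $3,746.87 = $58,575.14.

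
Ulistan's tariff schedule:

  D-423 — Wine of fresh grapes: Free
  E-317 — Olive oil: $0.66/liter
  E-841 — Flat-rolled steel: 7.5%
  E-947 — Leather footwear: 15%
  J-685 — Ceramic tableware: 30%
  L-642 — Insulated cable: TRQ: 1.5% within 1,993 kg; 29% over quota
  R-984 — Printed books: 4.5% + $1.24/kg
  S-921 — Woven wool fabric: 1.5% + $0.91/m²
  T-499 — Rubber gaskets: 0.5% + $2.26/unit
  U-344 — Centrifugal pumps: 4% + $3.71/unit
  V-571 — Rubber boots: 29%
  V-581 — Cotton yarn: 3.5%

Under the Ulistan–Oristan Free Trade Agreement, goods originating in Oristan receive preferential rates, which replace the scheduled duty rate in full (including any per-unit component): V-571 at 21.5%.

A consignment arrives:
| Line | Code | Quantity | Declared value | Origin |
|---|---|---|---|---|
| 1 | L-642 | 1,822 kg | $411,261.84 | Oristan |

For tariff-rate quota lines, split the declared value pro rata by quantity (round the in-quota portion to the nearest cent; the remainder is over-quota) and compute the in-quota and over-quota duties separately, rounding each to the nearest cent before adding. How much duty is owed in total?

Line 1 (L-642, Oristan, 1,822 kg, $411,261.84):
Code L-642 is under a tariff-rate quota (threshold 1,993 kg). Quantity 1,822 kg is within the quota, so the in-quota rate 1.5% applies to the full value.
Duty = $411,261.84 × 1.5% = $6,168.93.

$6,168.93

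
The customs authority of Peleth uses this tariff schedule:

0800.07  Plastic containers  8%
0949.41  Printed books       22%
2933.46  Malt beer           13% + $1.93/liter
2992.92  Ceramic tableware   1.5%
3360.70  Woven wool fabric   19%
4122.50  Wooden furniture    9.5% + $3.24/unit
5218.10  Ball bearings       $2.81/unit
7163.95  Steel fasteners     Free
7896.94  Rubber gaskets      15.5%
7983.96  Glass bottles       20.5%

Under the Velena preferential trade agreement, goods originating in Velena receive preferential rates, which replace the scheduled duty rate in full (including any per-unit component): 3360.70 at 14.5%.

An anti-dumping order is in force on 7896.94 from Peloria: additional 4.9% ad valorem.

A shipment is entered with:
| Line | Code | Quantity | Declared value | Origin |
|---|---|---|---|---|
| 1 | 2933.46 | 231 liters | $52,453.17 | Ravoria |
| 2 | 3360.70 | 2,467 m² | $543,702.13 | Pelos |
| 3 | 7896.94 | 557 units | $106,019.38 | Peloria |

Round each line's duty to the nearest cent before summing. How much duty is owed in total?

Line 1 (2933.46, Ravoria, 231 liters, $52,453.17):
Base rate for 2933.46 is 13% + $1.93/liter.
Duty = $52,453.17 × 13% + 231 × $1.93 = $7,264.74.
Line 2 (3360.70, Pelos, 2,467 m², $543,702.13):
Base rate for 3360.70 is 19%.
3360.70 has an FTA preferential rate, but origin Pelos is not Velena; base rate stands.
Duty = $543,702.13 × 19% = $103,303.40.
Line 3 (7896.94, Peloria, 557 units, $106,019.38):
Base rate for 7896.94 is 15.5%.
Additional duty on 7896.94 from Peloria: +4.9%. Applied ad valorem rate: 15.5% + 4.9% = 20.4%.
Duty = $106,019.38 × 20.4% = $21,627.95.
Total = $7,264.74 + $103,303.40 + $21,627.95 = $132,196.09.

$132,196.09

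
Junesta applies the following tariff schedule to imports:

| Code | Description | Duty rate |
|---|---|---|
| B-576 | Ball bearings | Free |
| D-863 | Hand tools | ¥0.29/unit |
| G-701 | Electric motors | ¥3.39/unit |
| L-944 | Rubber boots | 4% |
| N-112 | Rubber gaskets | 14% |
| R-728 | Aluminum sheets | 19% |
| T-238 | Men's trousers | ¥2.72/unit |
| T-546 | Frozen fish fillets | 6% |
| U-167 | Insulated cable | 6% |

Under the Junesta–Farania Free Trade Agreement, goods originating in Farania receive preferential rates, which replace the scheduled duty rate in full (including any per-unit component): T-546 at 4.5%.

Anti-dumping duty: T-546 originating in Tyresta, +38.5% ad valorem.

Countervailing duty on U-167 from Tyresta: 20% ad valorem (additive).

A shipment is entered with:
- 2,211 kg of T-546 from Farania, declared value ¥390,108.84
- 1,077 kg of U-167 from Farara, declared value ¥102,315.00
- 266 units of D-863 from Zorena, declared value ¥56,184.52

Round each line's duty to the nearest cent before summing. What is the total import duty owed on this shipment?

¥23,770.94

Line 1 (T-546, Farania, 2,211 kg, ¥390,108.84):
Base rate for T-546 is 6%.
Origin Farania qualifies under the Junesta–Farania agreement and T-546 is covered: preferential rate 4.5% applies instead.
The additional-duty order on T-546 targets Tyresta, not Farania; it does not apply.
Duty = ¥390,108.84 × 4.5% = ¥17,554.90.
Line 2 (U-167, Farara, 1,077 kg, ¥102,315.00):
Base rate for U-167 is 6%.
The additional-duty order on U-167 targets Tyresta, not Farara; it does not apply.
Duty = ¥102,315.00 × 6% = ¥6,138.90.
Line 3 (D-863, Zorena, 266 units, ¥56,184.52):
Base rate for D-863 is ¥0.29/unit.
Duty = 266 × ¥0.29 = ¥77.14.
Total = ¥17,554.90 + ¥6,138.90 + ¥77.14 = ¥23,770.94.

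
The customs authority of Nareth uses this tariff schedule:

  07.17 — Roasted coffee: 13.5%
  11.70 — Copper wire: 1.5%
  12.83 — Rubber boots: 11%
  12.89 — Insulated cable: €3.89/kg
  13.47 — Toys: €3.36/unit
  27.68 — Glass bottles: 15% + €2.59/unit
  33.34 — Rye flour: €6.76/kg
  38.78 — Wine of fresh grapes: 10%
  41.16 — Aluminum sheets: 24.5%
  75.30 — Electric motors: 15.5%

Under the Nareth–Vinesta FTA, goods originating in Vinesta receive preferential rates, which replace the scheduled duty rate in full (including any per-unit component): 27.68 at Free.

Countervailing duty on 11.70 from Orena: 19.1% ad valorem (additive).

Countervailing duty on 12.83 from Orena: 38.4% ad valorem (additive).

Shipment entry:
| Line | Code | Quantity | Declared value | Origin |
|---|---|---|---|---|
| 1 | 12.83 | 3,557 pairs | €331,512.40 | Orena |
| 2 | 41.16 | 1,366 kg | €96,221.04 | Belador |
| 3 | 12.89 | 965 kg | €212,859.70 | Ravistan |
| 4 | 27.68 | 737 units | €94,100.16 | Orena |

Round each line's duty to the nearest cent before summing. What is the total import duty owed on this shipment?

€207,118.98

Line 1 (12.83, Orena, 3,557 pairs, €331,512.40):
Base rate for 12.83 is 11%.
Additional duty on 12.83 from Orena: +38.4%. Applied ad valorem rate: 11% + 38.4% = 49.4%.
Duty = €331,512.40 × 49.4% = €163,767.13.
Line 2 (41.16, Belador, 1,366 kg, €96,221.04):
Base rate for 41.16 is 24.5%.
Duty = €96,221.04 × 24.5% = €23,574.15.
Line 3 (12.89, Ravistan, 965 kg, €212,859.70):
Base rate for 12.89 is €3.89/kg.
Duty = 965 × €3.89 = €3,753.85.
Line 4 (27.68, Orena, 737 units, €94,100.16):
Base rate for 27.68 is 15% + €2.59/unit.
27.68 has an FTA preferential rate, but origin Orena is not Vinesta; base rate stands.
Duty = €94,100.16 × 15% + 737 × €2.59 = €16,023.85.
Total = €163,767.13 + €23,574.15 + €3,753.85 + €16,023.85 = €207,118.98.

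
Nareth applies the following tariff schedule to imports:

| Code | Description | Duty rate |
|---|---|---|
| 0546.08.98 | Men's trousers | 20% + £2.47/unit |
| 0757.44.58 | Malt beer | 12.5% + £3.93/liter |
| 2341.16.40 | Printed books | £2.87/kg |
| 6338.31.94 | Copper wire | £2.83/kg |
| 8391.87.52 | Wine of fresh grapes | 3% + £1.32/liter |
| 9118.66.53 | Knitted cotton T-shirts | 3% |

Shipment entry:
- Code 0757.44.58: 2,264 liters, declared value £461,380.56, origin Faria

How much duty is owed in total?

Line 1 (0757.44.58, Faria, 2,264 liters, £461,380.56):
Base rate for 0757.44.58 is 12.5% + £3.93/liter.
Duty = £461,380.56 × 12.5% + 2,264 × £3.93 = £66,570.09.

£66,570.09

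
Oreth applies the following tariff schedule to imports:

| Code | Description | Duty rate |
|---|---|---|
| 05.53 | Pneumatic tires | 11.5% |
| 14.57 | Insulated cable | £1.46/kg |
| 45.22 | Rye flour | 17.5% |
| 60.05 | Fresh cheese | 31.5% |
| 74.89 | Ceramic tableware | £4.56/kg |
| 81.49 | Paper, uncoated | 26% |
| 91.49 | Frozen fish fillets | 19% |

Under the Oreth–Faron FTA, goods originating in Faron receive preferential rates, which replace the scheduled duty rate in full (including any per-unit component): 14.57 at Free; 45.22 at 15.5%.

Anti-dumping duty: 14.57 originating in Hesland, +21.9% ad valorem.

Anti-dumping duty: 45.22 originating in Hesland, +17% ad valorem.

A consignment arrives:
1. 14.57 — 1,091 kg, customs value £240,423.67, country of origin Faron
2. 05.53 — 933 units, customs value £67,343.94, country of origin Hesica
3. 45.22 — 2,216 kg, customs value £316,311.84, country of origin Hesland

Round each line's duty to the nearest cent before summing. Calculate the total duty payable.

£116,872.13

Line 1 (14.57, Faron, 1,091 kg, £240,423.67):
Base rate for 14.57 is £1.46/kg.
Origin Faron qualifies under the Oreth–Faron agreement and 14.57 is covered: preferential rate Free applies instead.
The additional-duty order on 14.57 targets Hesland, not Faron; it does not apply.
Duty = £240,423.67 × 0% = £0.00.
Line 2 (05.53, Hesica, 933 units, £67,343.94):
Base rate for 05.53 is 11.5%.
Duty = £67,343.94 × 11.5% = £7,744.55.
Line 3 (45.22, Hesland, 2,216 kg, £316,311.84):
Base rate for 45.22 is 17.5%.
45.22 has an FTA preferential rate, but origin Hesland is not Faron; base rate stands.
Additional duty on 45.22 from Hesland: +17%. Applied ad valorem rate: 17.5% + 17% = 34.5%.
Duty = £316,311.84 × 34.5% = £109,127.58.
Total = £0.00 + £7,744.55 + £109,127.58 = £116,872.13.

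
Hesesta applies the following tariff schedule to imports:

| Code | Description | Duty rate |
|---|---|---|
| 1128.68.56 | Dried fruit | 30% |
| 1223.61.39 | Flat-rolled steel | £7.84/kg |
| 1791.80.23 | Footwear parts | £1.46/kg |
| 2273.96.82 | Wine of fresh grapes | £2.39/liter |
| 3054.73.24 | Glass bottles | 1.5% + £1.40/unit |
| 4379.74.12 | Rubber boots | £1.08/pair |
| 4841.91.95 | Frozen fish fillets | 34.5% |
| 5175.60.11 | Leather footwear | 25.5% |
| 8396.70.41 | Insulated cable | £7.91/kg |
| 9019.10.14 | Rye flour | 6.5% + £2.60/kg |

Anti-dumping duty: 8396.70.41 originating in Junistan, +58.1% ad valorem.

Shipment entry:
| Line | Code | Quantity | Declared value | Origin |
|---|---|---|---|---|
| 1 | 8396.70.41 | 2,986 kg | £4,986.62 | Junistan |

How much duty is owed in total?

Line 1 (8396.70.41, Junistan, 2,986 kg, £4,986.62):
Base rate for 8396.70.41 is £7.91/kg.
Additional duty on 8396.70.41 from Junistan: +58.1% ad valorem. Applied ad valorem rate = 58.1%.
Duty = £4,986.62 × 58.1% + 2,986 × £7.91 = £26,516.49.

£26,516.49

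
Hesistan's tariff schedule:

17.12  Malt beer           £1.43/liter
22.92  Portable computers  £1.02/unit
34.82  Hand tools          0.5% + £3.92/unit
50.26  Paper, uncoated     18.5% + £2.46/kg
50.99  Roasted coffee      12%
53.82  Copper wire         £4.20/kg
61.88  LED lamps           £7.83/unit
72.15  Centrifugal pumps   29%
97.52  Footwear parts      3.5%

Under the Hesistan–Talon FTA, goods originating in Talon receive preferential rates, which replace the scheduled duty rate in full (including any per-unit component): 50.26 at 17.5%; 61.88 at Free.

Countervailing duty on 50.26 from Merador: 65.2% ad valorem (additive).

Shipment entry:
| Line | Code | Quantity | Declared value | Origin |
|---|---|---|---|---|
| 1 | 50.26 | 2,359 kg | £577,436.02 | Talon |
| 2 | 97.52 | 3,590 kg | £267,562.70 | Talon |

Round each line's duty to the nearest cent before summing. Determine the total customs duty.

Line 1 (50.26, Talon, 2,359 kg, £577,436.02):
Base rate for 50.26 is 18.5% + £2.46/kg.
Origin Talon qualifies under the Hesistan–Talon agreement and 50.26 is covered: preferential rate 17.5% applies instead.
The additional-duty order on 50.26 targets Merador, not Talon; it does not apply.
Duty = £577,436.02 × 17.5% = £101,051.30.
Line 2 (97.52, Talon, 3,590 kg, £267,562.70):
Base rate for 97.52 is 3.5%.
Origin Talon is the FTA partner but 97.52 is not on the preference list; base rate stands.
Duty = £267,562.70 × 3.5% = £9,364.69.
Total = £101,051.30 + £9,364.69 = £110,415.99.

£110,415.99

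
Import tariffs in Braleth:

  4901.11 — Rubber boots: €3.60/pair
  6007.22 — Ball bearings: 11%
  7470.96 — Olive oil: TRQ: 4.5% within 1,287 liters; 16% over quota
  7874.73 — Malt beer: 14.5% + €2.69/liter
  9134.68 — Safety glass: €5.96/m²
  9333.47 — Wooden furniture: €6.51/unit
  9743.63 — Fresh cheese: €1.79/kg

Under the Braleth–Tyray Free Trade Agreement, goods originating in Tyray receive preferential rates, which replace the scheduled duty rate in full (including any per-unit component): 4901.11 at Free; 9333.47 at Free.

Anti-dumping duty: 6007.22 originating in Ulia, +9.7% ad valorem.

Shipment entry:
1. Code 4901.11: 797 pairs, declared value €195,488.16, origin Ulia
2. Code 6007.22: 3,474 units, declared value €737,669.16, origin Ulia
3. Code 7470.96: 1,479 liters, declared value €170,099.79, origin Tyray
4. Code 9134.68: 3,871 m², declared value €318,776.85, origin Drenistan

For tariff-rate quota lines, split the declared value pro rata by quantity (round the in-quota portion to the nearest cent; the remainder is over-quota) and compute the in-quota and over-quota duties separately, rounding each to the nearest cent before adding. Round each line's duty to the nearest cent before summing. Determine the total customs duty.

Line 1 (4901.11, Ulia, 797 pairs, €195,488.16):
Base rate for 4901.11 is €3.60/pair.
4901.11 has an FTA preferential rate, but origin Ulia is not Tyray; base rate stands.
Duty = 797 × €3.60 = €2,869.20.
Line 2 (6007.22, Ulia, 3,474 units, €737,669.16):
Base rate for 6007.22 is 11%.
Additional duty on 6007.22 from Ulia: +9.7%. Applied ad valorem rate: 11% + 9.7% = 20.7%.
Duty = €737,669.16 × 20.7% = €152,697.52.
Line 3 (7470.96, Tyray, 1,479 liters, €170,099.79):
Code 7470.96 is under a tariff-rate quota (threshold 1,287 liters). In-quota: 1,287 liters at 4.5%; over-quota: 192 liters at 16%.
Pro-rata value split: in-quota = €170,099.79 × 1,287/1,479 = €148,017.87; over-quota = €170,099.79 − €148,017.87 = €22,081.92.
In-quota duty = €148,017.87 × 4.5% = €6,660.80. Over-quota duty = €22,081.92 × 16% = €3,533.11.
Line duty = €6,660.80 + €3,533.11 = €10,193.91.
Line 4 (9134.68, Drenistan, 3,871 m², €318,776.85):
Base rate for 9134.68 is €5.96/m².
Duty = 3,871 × €5.96 = €23,071.16.
Total = €2,869.20 + €152,697.52 + €10,193.91 + €23,071.16 = €188,831.79.

€188,831.79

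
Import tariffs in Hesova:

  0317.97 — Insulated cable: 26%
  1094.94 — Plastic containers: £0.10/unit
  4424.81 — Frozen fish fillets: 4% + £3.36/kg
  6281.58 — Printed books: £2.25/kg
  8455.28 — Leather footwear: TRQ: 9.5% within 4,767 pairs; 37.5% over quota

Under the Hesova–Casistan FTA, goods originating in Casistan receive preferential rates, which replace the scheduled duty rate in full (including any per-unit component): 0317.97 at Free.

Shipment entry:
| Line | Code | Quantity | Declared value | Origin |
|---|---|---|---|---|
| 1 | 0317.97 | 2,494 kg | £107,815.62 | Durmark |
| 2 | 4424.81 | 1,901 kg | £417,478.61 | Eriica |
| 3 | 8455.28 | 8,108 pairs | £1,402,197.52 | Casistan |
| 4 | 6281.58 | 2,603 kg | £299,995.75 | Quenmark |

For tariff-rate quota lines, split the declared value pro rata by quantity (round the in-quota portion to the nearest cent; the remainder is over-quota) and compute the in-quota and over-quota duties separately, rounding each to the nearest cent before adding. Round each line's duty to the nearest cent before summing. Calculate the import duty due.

£351,965.98

Line 1 (0317.97, Durmark, 2,494 kg, £107,815.62):
Base rate for 0317.97 is 26%.
0317.97 has an FTA preferential rate, but origin Durmark is not Casistan; base rate stands.
Duty = £107,815.62 × 26% = £28,032.06.
Line 2 (4424.81, Eriica, 1,901 kg, £417,478.61):
Base rate for 4424.81 is 4% + £3.36/kg.
Duty = £417,478.61 × 4% + 1,901 × £3.36 = £23,086.50.
Line 3 (8455.28, Casistan, 8,108 pairs, £1,402,197.52):
Code 8455.28 is under a tariff-rate quota (threshold 4,767 pairs). In-quota: 4,767 pairs at 9.5%; over-quota: 3,341 pairs at 37.5%.
Pro-rata value split: in-quota = £1,402,197.52 × 4,767/8,108 = £824,404.98; over-quota = £1,402,197.52 − £824,404.98 = £577,792.54.
In-quota duty = £824,404.98 × 9.5% = £78,318.47. Over-quota duty = £577,792.54 × 37.5% = £216,672.20.
Line duty = £78,318.47 + £216,672.20 = £294,990.67.
Line 4 (6281.58, Quenmark, 2,603 kg, £299,995.75):
Base rate for 6281.58 is £2.25/kg.
Duty = 2,603 × £2.25 = £5,856.75.
Total = £28,032.06 + £23,086.50 + £294,990.67 + £5,856.75 = £351,965.98.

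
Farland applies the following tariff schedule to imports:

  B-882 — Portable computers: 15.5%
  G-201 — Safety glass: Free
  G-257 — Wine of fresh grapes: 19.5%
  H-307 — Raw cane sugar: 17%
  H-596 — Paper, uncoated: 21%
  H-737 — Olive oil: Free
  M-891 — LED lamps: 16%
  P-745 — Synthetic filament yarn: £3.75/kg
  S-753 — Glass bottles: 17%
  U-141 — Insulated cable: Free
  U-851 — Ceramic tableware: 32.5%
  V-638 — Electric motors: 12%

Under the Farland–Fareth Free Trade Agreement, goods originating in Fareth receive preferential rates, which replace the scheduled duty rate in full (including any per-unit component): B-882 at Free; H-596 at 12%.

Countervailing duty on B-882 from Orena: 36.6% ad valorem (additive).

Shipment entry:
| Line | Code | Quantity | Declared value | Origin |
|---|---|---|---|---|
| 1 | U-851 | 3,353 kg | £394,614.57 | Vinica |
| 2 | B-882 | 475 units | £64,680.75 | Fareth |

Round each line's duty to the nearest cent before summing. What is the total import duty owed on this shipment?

Line 1 (U-851, Vinica, 3,353 kg, £394,614.57):
Base rate for U-851 is 32.5%.
Duty = £394,614.57 × 32.5% = £128,249.74.
Line 2 (B-882, Fareth, 475 units, £64,680.75):
Base rate for B-882 is 15.5%.
Origin Fareth qualifies under the Farland–Fareth agreement and B-882 is covered: preferential rate Free applies instead.
The additional-duty order on B-882 targets Orena, not Fareth; it does not apply.
Duty = £64,680.75 × 0% = £0.00.
Total = £128,249.74 + £0.00 = £128,249.74.

£128,249.74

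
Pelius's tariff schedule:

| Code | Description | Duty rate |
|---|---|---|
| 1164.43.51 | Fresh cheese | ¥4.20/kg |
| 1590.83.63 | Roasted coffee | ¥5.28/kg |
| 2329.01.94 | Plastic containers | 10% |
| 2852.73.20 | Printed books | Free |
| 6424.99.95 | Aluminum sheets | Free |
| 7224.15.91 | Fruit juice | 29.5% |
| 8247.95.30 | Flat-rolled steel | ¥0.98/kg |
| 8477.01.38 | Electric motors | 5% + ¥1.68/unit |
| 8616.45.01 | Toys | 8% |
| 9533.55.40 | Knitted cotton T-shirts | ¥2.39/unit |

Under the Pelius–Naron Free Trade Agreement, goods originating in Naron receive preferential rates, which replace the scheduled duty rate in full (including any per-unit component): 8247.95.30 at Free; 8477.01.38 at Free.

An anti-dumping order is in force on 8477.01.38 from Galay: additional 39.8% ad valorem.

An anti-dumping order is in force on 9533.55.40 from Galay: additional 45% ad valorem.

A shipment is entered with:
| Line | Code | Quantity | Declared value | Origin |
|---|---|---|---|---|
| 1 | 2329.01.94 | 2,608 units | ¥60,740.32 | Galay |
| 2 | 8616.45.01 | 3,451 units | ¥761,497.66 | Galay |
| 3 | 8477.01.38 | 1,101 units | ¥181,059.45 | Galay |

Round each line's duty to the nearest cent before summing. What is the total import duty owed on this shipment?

Line 1 (2329.01.94, Galay, 2,608 units, ¥60,740.32):
Base rate for 2329.01.94 is 10%.
Duty = ¥60,740.32 × 10% = ¥6,074.03.
Line 2 (8616.45.01, Galay, 3,451 units, ¥761,497.66):
Base rate for 8616.45.01 is 8%.
Duty = ¥761,497.66 × 8% = ¥60,919.81.
Line 3 (8477.01.38, Galay, 1,101 units, ¥181,059.45):
Base rate for 8477.01.38 is 5% + ¥1.68/unit.
8477.01.38 has an FTA preferential rate, but origin Galay is not Naron; base rate stands.
Additional duty on 8477.01.38 from Galay: +39.8%. Applied ad valorem rate: 5% + 39.8% = 44.8%.
Duty = ¥181,059.45 × 44.8% + 1,101 × ¥1.68 = ¥82,964.31.
Total = ¥6,074.03 + ¥60,919.81 + ¥82,964.31 = ¥149,958.15.

¥149,958.15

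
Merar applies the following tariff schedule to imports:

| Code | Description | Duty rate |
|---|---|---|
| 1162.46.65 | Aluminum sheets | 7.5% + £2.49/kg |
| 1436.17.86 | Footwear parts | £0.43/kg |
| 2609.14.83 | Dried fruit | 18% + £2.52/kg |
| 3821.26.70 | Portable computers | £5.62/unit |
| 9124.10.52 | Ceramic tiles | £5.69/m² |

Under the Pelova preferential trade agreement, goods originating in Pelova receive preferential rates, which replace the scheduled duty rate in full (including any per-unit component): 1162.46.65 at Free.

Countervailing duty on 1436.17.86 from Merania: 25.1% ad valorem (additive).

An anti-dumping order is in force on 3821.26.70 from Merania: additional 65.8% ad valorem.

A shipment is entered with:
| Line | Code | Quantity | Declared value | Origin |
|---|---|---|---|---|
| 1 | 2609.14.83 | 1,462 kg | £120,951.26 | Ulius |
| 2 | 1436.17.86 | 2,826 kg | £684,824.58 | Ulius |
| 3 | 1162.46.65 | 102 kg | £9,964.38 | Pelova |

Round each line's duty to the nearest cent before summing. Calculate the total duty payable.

Line 1 (2609.14.83, Ulius, 1,462 kg, £120,951.26):
Base rate for 2609.14.83 is 18% + £2.52/kg.
Duty = £120,951.26 × 18% + 1,462 × £2.52 = £25,455.47.
Line 2 (1436.17.86, Ulius, 2,826 kg, £684,824.58):
Base rate for 1436.17.86 is £0.43/kg.
The additional-duty order on 1436.17.86 targets Merania, not Ulius; it does not apply.
Duty = 2,826 × £0.43 = £1,215.18.
Line 3 (1162.46.65, Pelova, 102 kg, £9,964.38):
Base rate for 1162.46.65 is 7.5% + £2.49/kg.
Origin Pelova qualifies under the Merar–Pelova agreement and 1162.46.65 is covered: preferential rate Free applies instead.
Duty = £9,964.38 × 0% = £0.00.
Total = £25,455.47 + £1,215.18 + £0.00 = £26,670.65.

£26,670.65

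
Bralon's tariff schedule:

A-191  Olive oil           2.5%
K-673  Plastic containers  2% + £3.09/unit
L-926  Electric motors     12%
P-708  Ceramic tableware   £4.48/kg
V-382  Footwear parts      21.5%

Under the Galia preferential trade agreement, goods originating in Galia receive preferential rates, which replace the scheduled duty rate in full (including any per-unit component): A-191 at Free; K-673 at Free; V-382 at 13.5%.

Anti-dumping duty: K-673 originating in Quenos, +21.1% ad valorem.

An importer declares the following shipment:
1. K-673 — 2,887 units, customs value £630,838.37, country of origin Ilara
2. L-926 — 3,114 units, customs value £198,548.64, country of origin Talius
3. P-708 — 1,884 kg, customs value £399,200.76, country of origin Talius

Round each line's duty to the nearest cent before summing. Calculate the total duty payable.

£53,803.76

Line 1 (K-673, Ilara, 2,887 units, £630,838.37):
Base rate for K-673 is 2% + £3.09/unit.
K-673 has an FTA preferential rate, but origin Ilara is not Galia; base rate stands.
The additional-duty order on K-673 targets Quenos, not Ilara; it does not apply.
Duty = £630,838.37 × 2% + 2,887 × £3.09 = £21,537.60.
Line 2 (L-926, Talius, 3,114 units, £198,548.64):
Base rate for L-926 is 12%.
Duty = £198,548.64 × 12% = £23,825.84.
Line 3 (P-708, Talius, 1,884 kg, £399,200.76):
Base rate for P-708 is £4.48/kg.
Duty = 1,884 × £4.48 = £8,440.32.
Total = £21,537.60 + £23,825.84 + £8,440.32 = £53,803.76.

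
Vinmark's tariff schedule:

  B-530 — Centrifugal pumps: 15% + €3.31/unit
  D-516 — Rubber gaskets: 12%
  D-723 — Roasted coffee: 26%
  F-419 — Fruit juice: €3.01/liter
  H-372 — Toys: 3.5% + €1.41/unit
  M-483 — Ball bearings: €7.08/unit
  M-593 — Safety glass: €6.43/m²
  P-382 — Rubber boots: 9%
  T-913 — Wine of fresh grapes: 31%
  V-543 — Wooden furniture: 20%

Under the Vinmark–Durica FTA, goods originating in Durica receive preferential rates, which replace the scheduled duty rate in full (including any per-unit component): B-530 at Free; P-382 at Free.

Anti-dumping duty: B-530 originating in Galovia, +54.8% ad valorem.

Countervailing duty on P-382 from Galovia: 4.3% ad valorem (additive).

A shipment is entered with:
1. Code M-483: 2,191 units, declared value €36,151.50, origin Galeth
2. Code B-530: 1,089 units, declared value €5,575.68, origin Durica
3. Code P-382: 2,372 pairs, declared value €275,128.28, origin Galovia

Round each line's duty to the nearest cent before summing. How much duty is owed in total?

Line 1 (M-483, Galeth, 2,191 units, €36,151.50):
Base rate for M-483 is €7.08/unit.
Duty = 2,191 × €7.08 = €15,512.28.
Line 2 (B-530, Durica, 1,089 units, €5,575.68):
Base rate for B-530 is 15% + €3.31/unit.
Origin Durica qualifies under the Vinmark–Durica agreement and B-530 is covered: preferential rate Free applies instead.
The additional-duty order on B-530 targets Galovia, not Durica; it does not apply.
Duty = €5,575.68 × 0% = €0.00.
Line 3 (P-382, Galovia, 2,372 pairs, €275,128.28):
Base rate for P-382 is 9%.
P-382 has an FTA preferential rate, but origin Galovia is not Durica; base rate stands.
Additional duty on P-382 from Galovia: +4.3%. Applied ad valorem rate: 9% + 4.3% = 13.3%.
Duty = €275,128.28 × 13.3% = €36,592.06.
Total = €15,512.28 + €0.00 + €36,592.06 = €52,104.34.

€52,104.34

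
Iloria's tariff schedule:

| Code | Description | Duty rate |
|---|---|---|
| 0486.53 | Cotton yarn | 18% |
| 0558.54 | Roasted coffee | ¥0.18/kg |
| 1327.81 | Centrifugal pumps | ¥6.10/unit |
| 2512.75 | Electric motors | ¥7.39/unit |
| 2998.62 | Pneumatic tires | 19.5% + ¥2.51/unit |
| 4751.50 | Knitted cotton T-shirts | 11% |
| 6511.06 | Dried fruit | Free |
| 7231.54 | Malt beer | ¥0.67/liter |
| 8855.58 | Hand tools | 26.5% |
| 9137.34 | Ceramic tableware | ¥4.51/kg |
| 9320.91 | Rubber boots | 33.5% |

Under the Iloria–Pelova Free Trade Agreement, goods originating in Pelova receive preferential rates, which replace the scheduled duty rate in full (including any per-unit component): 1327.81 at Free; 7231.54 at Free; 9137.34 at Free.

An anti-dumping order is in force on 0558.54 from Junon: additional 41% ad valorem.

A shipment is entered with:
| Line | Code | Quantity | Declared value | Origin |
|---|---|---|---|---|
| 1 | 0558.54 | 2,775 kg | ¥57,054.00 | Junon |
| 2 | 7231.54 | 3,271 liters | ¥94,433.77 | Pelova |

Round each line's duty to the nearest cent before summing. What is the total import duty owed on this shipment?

¥23,891.64

Line 1 (0558.54, Junon, 2,775 kg, ¥57,054.00):
Base rate for 0558.54 is ¥0.18/kg.
Additional duty on 0558.54 from Junon: +41% ad valorem. Applied ad valorem rate = 41%.
Duty = ¥57,054.00 × 41% + 2,775 × ¥0.18 = ¥23,891.64.
Line 2 (7231.54, Pelova, 3,271 liters, ¥94,433.77):
Base rate for 7231.54 is ¥0.67/liter.
Origin Pelova qualifies under the Iloria–Pelova agreement and 7231.54 is covered: preferential rate Free applies instead.
Duty = ¥94,433.77 × 0% = ¥0.00.
Total = ¥23,891.64 + ¥0.00 = ¥23,891.64.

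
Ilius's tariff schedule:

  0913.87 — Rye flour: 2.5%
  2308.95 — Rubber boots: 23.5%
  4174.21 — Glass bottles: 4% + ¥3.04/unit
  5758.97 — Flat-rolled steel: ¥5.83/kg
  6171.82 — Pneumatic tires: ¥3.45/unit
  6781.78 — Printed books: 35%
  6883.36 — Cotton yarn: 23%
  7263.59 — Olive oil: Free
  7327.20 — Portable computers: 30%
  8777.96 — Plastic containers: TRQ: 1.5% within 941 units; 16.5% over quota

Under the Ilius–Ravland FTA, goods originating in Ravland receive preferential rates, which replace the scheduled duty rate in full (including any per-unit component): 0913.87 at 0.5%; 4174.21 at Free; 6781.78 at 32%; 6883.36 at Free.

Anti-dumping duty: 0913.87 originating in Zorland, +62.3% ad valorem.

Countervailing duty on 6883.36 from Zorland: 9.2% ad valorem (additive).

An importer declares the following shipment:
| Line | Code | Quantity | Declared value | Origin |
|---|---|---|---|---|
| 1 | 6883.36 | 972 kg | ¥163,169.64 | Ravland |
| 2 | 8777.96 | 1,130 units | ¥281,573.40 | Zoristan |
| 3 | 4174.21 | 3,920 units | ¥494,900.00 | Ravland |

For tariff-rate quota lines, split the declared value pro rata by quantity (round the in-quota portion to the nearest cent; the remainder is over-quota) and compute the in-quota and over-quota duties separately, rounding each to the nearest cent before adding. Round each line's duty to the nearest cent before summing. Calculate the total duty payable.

¥11,287.86

Line 1 (6883.36, Ravland, 972 kg, ¥163,169.64):
Base rate for 6883.36 is 23%.
Origin Ravland qualifies under the Ilius–Ravland agreement and 6883.36 is covered: preferential rate Free applies instead.
The additional-duty order on 6883.36 targets Zorland, not Ravland; it does not apply.
Duty = ¥163,169.64 × 0% = ¥0.00.
Line 2 (8777.96, Zoristan, 1,130 units, ¥281,573.40):
Code 8777.96 is under a tariff-rate quota (threshold 941 units). In-quota: 941 units at 1.5%; over-quota: 189 units at 16.5%.
Pro-rata value split: in-quota = ¥281,573.40 × 941/1,130 = ¥234,478.38; over-quota = ¥281,573.40 − ¥234,478.38 = ¥47,095.02.
In-quota duty = ¥234,478.38 × 1.5% = ¥3,517.18. Over-quota duty = ¥47,095.02 × 16.5% = ¥7,770.68.
Line duty = ¥3,517.18 + ¥7,770.68 = ¥11,287.86.
Line 3 (4174.21, Ravland, 3,920 units, ¥494,900.00):
Base rate for 4174.21 is 4% + ¥3.04/unit.
Origin Ravland qualifies under the Ilius–Ravland agreement and 4174.21 is covered: preferential rate Free applies instead.
Duty = ¥494,900.00 × 0% = ¥0.00.
Total = ¥0.00 + ¥11,287.86 + ¥0.00 = ¥11,287.86.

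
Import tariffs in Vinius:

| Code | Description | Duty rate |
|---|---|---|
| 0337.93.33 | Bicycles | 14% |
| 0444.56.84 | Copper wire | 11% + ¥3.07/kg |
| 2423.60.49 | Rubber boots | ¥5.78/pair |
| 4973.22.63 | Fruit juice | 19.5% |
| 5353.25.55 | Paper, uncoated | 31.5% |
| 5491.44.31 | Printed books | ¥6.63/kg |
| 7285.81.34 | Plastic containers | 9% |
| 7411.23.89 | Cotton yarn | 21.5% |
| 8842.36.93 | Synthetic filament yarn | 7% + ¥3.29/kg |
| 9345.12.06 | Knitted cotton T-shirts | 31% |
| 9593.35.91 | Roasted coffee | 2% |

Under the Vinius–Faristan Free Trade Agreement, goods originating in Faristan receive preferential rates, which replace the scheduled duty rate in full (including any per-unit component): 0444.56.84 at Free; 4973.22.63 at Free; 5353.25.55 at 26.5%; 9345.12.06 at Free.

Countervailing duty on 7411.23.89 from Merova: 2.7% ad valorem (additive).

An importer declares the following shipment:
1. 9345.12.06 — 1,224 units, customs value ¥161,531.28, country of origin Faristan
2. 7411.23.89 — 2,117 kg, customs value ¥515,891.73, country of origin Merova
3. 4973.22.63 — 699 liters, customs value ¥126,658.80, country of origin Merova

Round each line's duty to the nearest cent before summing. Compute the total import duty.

¥149,544.27

Line 1 (9345.12.06, Faristan, 1,224 units, ¥161,531.28):
Base rate for 9345.12.06 is 31%.
Origin Faristan qualifies under the Vinius–Faristan agreement and 9345.12.06 is covered: preferential rate Free applies instead.
Duty = ¥161,531.28 × 0% = ¥0.00.
Line 2 (7411.23.89, Merova, 2,117 kg, ¥515,891.73):
Base rate for 7411.23.89 is 21.5%.
Additional duty on 7411.23.89 from Merova: +2.7%. Applied ad valorem rate: 21.5% + 2.7% = 24.2%.
Duty = ¥515,891.73 × 24.2% = ¥124,845.80.
Line 3 (4973.22.63, Merova, 699 liters, ¥126,658.80):
Base rate for 4973.22.63 is 19.5%.
4973.22.63 has an FTA preferential rate, but origin Merova is not Faristan; base rate stands.
Duty = ¥126,658.80 × 19.5% = ¥24,698.47.
Total = ¥0.00 + ¥124,845.80 + ¥24,698.47 = ¥149,544.27.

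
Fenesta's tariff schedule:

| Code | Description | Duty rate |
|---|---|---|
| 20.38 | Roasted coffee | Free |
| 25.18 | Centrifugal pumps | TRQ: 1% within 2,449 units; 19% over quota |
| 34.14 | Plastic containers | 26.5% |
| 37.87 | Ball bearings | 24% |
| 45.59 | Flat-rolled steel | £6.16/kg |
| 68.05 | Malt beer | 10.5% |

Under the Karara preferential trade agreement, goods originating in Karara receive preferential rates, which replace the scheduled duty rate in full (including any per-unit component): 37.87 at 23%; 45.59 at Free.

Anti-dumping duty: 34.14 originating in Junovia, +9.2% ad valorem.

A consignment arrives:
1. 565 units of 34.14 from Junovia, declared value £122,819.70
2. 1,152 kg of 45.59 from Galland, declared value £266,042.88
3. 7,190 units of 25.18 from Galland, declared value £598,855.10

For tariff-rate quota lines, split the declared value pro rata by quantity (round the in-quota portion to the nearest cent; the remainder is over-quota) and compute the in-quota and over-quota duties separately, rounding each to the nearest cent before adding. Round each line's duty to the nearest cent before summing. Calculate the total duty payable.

Line 1 (34.14, Junovia, 565 units, £122,819.70):
Base rate for 34.14 is 26.5%.
Additional duty on 34.14 from Junovia: +9.2%. Applied ad valorem rate: 26.5% + 9.2% = 35.7%.
Duty = £122,819.70 × 35.7% = £43,846.63.
Line 2 (45.59, Galland, 1,152 kg, £266,042.88):
Base rate for 45.59 is £6.16/kg.
45.59 has an FTA preferential rate, but origin Galland is not Karara; base rate stands.
Duty = 1,152 × £6.16 = £7,096.32.
Line 3 (25.18, Galland, 7,190 units, £598,855.10):
Code 25.18 is under a tariff-rate quota (threshold 2,449 units). In-quota: 2,449 units at 1%; over-quota: 4,741 units at 19%.
Pro-rata value split: in-quota = £598,855.10 × 2,449/7,190 = £203,977.21; over-quota = £598,855.10 − £203,977.21 = £394,877.89.
In-quota duty = £203,977.21 × 1% = £2,039.77. Over-quota duty = £394,877.89 × 19% = £75,026.80.
Line duty = £2,039.77 + £75,026.80 = £77,066.57.
Total = £43,846.63 + £7,096.32 + £77,066.57 = £128,009.52.

£128,009.52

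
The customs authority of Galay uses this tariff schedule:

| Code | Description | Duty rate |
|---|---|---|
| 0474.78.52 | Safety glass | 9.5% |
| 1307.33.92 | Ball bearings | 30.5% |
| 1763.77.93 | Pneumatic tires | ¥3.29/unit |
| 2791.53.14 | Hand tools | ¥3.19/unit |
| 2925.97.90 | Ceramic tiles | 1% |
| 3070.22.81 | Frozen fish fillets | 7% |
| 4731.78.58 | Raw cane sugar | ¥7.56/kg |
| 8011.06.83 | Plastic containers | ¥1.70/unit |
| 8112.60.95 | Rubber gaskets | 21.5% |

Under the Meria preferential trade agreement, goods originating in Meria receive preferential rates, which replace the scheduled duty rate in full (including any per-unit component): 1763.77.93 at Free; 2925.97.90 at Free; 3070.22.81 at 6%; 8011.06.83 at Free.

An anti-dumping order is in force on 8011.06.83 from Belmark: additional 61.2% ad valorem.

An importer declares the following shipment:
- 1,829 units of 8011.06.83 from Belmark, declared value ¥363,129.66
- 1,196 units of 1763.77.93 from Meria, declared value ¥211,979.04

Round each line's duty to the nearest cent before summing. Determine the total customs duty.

¥225,344.65

Line 1 (8011.06.83, Belmark, 1,829 units, ¥363,129.66):
Base rate for 8011.06.83 is ¥1.70/unit.
8011.06.83 has an FTA preferential rate, but origin Belmark is not Meria; base rate stands.
Additional duty on 8011.06.83 from Belmark: +61.2% ad valorem. Applied ad valorem rate = 61.2%.
Duty = ¥363,129.66 × 61.2% + 1,829 × ¥1.70 = ¥225,344.65.
Line 2 (1763.77.93, Meria, 1,196 units, ¥211,979.04):
Base rate for 1763.77.93 is ¥3.29/unit.
Origin Meria qualifies under the Galay–Meria agreement and 1763.77.93 is covered: preferential rate Free applies instead.
Duty = ¥211,979.04 × 0% = ¥0.00.
Total = ¥225,344.65 + ¥0.00 = ¥225,344.65.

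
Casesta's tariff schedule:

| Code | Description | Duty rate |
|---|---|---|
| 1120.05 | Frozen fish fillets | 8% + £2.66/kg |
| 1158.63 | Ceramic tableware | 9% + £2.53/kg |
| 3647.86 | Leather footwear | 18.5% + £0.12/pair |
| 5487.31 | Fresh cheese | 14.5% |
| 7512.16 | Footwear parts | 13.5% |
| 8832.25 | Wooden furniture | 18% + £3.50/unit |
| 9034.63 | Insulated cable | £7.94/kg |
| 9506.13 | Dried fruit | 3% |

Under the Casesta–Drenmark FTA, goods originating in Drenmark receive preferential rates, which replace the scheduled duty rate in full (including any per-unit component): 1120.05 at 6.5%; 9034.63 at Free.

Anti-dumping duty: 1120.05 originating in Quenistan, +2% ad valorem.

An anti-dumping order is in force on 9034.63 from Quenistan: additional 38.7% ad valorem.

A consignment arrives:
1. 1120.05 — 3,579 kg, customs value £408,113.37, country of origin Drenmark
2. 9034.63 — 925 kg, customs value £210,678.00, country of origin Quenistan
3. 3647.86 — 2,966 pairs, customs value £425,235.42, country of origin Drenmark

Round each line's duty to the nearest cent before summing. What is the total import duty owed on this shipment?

£194,428.73

Line 1 (1120.05, Drenmark, 3,579 kg, £408,113.37):
Base rate for 1120.05 is 8% + £2.66/kg.
Origin Drenmark qualifies under the Casesta–Drenmark agreement and 1120.05 is covered: preferential rate 6.5% applies instead.
The additional-duty order on 1120.05 targets Quenistan, not Drenmark; it does not apply.
Duty = £408,113.37 × 6.5% = £26,527.37.
Line 2 (9034.63, Quenistan, 925 kg, £210,678.00):
Base rate for 9034.63 is £7.94/kg.
9034.63 has an FTA preferential rate, but origin Quenistan is not Drenmark; base rate stands.
Additional duty on 9034.63 from Quenistan: +38.7% ad valorem. Applied ad valorem rate = 38.7%.
Duty = £210,678.00 × 38.7% + 925 × £7.94 = £88,876.89.
Line 3 (3647.86, Drenmark, 2,966 pairs, £425,235.42):
Base rate for 3647.86 is 18.5% + £0.12/pair.
Origin Drenmark is the FTA partner but 3647.86 is not on the preference list; base rate stands.
Duty = £425,235.42 × 18.5% + 2,966 × £0.12 = £79,024.47.
Total = £26,527.37 + £88,876.89 + £79,024.47 = £194,428.73.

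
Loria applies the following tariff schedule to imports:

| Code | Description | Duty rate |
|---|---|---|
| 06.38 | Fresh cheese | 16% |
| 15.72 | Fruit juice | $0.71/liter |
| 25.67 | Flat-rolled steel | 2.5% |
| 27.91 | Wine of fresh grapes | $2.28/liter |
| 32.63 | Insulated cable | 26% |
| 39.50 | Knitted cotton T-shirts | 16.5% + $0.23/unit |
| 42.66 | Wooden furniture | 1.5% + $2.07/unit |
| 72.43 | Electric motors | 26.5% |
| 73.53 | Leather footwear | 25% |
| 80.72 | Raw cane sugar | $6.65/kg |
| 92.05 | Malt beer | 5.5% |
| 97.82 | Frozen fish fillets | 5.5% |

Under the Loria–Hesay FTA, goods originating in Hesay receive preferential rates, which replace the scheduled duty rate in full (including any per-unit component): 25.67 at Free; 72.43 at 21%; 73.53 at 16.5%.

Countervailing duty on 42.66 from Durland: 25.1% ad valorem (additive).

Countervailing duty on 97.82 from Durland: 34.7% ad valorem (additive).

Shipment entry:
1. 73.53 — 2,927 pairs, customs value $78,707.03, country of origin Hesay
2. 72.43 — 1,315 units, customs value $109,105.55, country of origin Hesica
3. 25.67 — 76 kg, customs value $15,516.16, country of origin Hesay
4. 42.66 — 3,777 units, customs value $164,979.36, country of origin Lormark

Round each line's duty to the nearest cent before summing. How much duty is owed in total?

$52,192.71

Line 1 (73.53, Hesay, 2,927 pairs, $78,707.03):
Base rate for 73.53 is 25%.
Origin Hesay qualifies under the Loria–Hesay agreement and 73.53 is covered: preferential rate 16.5% applies instead.
Duty = $78,707.03 × 16.5% = $12,986.66.
Line 2 (72.43, Hesica, 1,315 units, $109,105.55):
Base rate for 72.43 is 26.5%.
72.43 has an FTA preferential rate, but origin Hesica is not Hesay; base rate stands.
Duty = $109,105.55 × 26.5% = $28,912.97.
Line 3 (25.67, Hesay, 76 kg, $15,516.16):
Base rate for 25.67 is 2.5%.
Origin Hesay qualifies under the Loria–Hesay agreement and 25.67 is covered: preferential rate Free applies instead.
Duty = $15,516.16 × 0% = $0.00.
Line 4 (42.66, Lormark, 3,777 units, $164,979.36):
Base rate for 42.66 is 1.5% + $2.07/unit.
The additional-duty order on 42.66 targets Durland, not Lormark; it does not apply.
Duty = $164,979.36 × 1.5% + 3,777 × $2.07 = $10,293.08.
Total = $12,986.66 + $28,912.97 + $0.00 + $10,293.08 = $52,192.71.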